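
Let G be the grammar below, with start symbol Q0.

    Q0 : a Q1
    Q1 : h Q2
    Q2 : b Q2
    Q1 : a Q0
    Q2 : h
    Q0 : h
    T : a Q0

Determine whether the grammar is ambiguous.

Only Q0, Q1, Q2 are reachable from Q0; ignoring the rest: Each reachable nonterminal has at most one production per leading terminal, and all productions are right-linear; the derivation is determined token-by-token.

Unambiguous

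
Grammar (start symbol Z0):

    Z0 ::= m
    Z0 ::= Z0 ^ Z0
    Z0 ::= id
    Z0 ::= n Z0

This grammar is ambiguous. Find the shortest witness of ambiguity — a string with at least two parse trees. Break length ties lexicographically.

n id ^ id

length 1: no string has ≥2 trees
length 2: no string has ≥2 trees
length 3: no string has ≥2 trees
length 4: n id ^ id has 2 parse trees

Two derivations of n id ^ id:
  Z0 ⇒ Z0 ^ Z0 ⇒ n Z0 ^ Z0 ⇒ n id ^ Z0 ⇒ n id ^ id
  Z0 ⇒ n Z0 ⇒ n Z0 ^ Z0 ⇒ n id ^ Z0 ⇒ n id ^ id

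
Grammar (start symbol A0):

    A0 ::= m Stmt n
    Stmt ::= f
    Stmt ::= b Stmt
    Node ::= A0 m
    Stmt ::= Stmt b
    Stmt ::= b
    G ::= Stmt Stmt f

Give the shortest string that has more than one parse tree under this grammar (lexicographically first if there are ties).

m b b n

length 3: no string has ≥2 trees
length 4: m b b n has 2 parse trees

Two derivations of m b b n:
  A0 ⇒ m Stmt n ⇒ m b Stmt n ⇒ m b b n
  A0 ⇒ m Stmt n ⇒ m Stmt b n ⇒ m b b n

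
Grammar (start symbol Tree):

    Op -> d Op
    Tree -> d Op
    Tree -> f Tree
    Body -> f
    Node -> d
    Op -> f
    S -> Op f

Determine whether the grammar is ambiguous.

Unambiguous

(Node, Body, S are unreachable from Tree, so their rules don't affect L(Tree).) The reachable rules are right-linear with at most one rule per (nonterminal, next-terminal) pair. Each input token forces the next rule, so parsing is deterministic.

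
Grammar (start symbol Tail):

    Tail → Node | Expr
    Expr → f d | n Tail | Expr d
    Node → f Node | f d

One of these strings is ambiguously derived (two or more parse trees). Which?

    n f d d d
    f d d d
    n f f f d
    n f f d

n f d d d

n f d d d: 4 trees
f d d d: 1 tree
n f f f d: 1 tree
n f f d: 1 tree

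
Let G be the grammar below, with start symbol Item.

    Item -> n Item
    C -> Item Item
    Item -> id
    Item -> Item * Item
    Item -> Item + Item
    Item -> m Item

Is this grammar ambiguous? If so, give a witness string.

Witness: m id * id

Derivation 1: Item ⇒ Item * Item ⇒ m Item * Item ⇒ m id * Item ⇒ m id * id
Derivation 2: Item ⇒ m Item ⇒ m Item * Item ⇒ m id * Item ⇒ m id * id

Two distinct leftmost derivations for the same string.

Ambiguous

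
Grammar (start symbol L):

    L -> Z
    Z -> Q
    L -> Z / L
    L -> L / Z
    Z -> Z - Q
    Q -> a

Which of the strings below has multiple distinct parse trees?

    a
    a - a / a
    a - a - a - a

a: 1 tree
a - a / a: 2 trees
a - a - a - a: 1 tree

a - a / a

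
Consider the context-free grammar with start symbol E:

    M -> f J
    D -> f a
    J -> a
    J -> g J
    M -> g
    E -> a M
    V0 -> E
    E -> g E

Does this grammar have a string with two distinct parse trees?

Unambiguous

Only E, M, J are reachable from E; ignoring the rest: Restricted to the reachable nonterminals, every rule has the form A → t or A → t B, and no two rules for the same A share a first terminal. The grammar encodes a DFA — one run per string.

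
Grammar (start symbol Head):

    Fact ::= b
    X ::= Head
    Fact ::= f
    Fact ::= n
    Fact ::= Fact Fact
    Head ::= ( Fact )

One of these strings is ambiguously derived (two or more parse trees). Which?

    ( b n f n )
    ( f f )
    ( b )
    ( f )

( b n f n ): 5 trees
( f f ): 1 tree
( b ): 1 tree
( f ): 1 tree

( b n f n )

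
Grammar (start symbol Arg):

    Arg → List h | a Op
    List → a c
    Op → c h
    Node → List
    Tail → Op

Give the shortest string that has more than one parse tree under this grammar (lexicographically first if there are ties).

length 3: a c h has 2 parse trees

Two derivations of a c h:
  Arg ⇒ List h ⇒ a c h
  Arg ⇒ a Op ⇒ a c h

a c h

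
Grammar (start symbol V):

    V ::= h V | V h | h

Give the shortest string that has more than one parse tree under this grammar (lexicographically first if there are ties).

h h

length 1: no string has ≥2 trees
length 2: h h has 2 parse trees

Two derivations of h h:
  V ⇒ h V ⇒ h h
  V ⇒ V h ⇒ h h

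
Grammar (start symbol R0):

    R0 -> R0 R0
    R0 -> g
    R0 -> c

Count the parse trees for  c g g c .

5

Parse trees for c g g c:
  [R0 [R0 c] [R0 [R0 g] [R0 [R0 g] [R0 c]]]]
  [R0 [R0 c] [R0 [R0 [R0 g] [R0 g]] [R0 c]]]
  [R0 [R0 [R0 c] [R0 g]] [R0 [R0 g] [R0 c]]]
  [R0 [R0 [R0 c] [R0 [R0 g] [R0 g]]] [R0 c]]
  [R0 [R0 [R0 [R0 c] [R0 g]] [R0 g]] [R0 c]]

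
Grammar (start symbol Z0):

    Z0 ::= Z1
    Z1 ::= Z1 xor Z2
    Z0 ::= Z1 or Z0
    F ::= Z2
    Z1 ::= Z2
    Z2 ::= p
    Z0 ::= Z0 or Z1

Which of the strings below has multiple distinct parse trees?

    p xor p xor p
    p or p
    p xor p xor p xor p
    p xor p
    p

p or p

p xor p xor p: 1 tree
p or p: 2 trees
p xor p xor p xor p: 1 tree
p xor p: 1 tree
p: 1 tree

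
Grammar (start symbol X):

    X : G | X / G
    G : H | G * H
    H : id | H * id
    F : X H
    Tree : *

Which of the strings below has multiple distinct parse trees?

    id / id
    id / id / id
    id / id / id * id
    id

id / id / id * id

id / id: 1 tree
id / id / id: 1 tree
id / id / id * id: 2 trees
id: 1 tree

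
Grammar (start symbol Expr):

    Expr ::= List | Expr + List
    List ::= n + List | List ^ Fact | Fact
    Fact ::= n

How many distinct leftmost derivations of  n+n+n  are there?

Parse trees for n+n+n:
  [Expr [List n + [List n + [List [Fact n]]]]]
  [Expr [Expr [List [Fact n]]] + [List n + [List [Fact n]]]]
  [Expr [Expr [List n + [List [Fact n]]]] + [List [Fact n]]]
  [Expr [Expr [Expr [List [Fact n]]] + [List [Fact n]]] + [List [Fact n]]]

4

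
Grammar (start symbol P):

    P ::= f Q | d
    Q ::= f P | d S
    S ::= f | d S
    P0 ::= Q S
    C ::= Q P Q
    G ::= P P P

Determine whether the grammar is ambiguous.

(P0, C, G are unreachable from P, so their rules don't affect L(P).) The reachable rules are right-linear with at most one rule per (nonterminal, next-terminal) pair. Each input token forces the next rule, so parsing is deterministic.

Unambiguous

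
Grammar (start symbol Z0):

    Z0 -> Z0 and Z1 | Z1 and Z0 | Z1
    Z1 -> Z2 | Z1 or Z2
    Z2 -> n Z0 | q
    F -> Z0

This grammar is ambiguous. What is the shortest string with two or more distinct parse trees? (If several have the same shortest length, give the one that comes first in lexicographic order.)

length 1: no string has ≥2 trees
length 2: no string has ≥2 trees
length 3: q and q has 2 parse trees

Two derivations of q and q:
  Z0 ⇒ Z0 and Z1 ⇒ Z1 and Z1 ⇒ Z2 and Z1 ⇒ q and Z1 ⇒ q and Z2 ⇒ q and q
  Z0 ⇒ Z1 and Z0 ⇒ Z2 and Z0 ⇒ q and Z0 ⇒ q and Z1 ⇒ q and Z2 ⇒ q and q

q and q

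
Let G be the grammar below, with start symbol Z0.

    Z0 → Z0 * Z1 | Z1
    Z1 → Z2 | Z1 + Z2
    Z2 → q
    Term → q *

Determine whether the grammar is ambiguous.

Unambiguous

Only Z0, Z1, Z2 are reachable from Z0; ignoring the rest: Z0 → Z0 * Z1 | Z1  ;  Z1 → Z1 + Z2 | Z2  — a left-associative chain with Z2 at the bottom. Each string factors uniquely by precedence.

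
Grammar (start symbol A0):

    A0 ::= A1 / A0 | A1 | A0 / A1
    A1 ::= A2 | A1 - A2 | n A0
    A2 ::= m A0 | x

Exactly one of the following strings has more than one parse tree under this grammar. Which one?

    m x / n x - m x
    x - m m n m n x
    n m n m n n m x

m x / n x - m x

m x / n x - m x: 10 trees
x - m m n m n x: 1 tree
n m n m n n m x: 1 tree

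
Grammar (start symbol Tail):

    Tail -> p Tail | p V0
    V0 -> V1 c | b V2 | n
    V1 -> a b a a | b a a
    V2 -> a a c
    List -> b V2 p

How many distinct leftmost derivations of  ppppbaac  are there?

2

Parse trees for ppppbaac:
  [Tail p [Tail p [Tail p [Tail p [V0 [V1 b a a] c]]]]]
  [Tail p [Tail p [Tail p [Tail p [V0 b [V2 a a c]]]]]]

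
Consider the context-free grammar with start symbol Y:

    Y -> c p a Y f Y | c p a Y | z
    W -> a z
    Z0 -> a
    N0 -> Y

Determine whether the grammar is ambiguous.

Ambiguous

Witness: c p a c p a z f z

Derivation 1: Y ⇒ c p a Y f Y ⇒ c p a c p a Y f Y ⇒ c p a c p a z f Y ⇒ c p a c p a z f z
Derivation 2: Y ⇒ c p a Y ⇒ c p a c p a Y f Y ⇒ c p a c p a z f Y ⇒ c p a c p a z f z

Two distinct leftmost derivations for the same string.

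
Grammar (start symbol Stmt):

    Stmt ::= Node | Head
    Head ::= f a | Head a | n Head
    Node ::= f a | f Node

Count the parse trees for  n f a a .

Parse trees for n f a a:
  [Stmt [Head [Head n [Head f a]] a]]
  [Stmt [Head n [Head [Head f a] a]]]

2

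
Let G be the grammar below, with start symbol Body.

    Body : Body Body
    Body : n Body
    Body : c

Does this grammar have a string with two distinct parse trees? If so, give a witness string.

Witness: c c c

Derivation 1: Body ⇒ Body Body ⇒ Body Body Body ⇒ c Body Body ⇒ c c Body ⇒ c c c
Derivation 2: Body ⇒ Body Body ⇒ c Body ⇒ c Body Body ⇒ c c Body ⇒ c c c

Two distinct leftmost derivations for the same string.

Ambiguous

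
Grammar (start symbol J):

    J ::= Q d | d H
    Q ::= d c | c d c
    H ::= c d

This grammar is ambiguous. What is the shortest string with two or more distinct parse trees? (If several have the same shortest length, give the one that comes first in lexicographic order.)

d c d

length 3: d c d has 2 parse trees

Two derivations of d c d:
  J ⇒ Q d ⇒ d c d
  J ⇒ d H ⇒ d c d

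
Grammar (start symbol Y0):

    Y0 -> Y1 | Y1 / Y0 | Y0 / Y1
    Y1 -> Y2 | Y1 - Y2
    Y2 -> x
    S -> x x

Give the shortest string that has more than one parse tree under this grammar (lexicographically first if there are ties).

x / x

length 1: no string has ≥2 trees
length 3: x / x has 2 parse trees

Two derivations of x / x:
  Y0 ⇒ Y1 / Y0 ⇒ Y2 / Y0 ⇒ x / Y0 ⇒ x / Y1 ⇒ x / Y2 ⇒ x / x
  Y0 ⇒ Y0 / Y1 ⇒ Y1 / Y1 ⇒ Y2 / Y1 ⇒ x / Y1 ⇒ x / Y2 ⇒ x / x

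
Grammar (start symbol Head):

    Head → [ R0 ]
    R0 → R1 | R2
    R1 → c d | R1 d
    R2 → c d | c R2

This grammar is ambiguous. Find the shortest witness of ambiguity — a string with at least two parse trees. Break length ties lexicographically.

length 4: [ c d ] has 2 parse trees

Two derivations of [ c d ]:
  Head ⇒ [ R0 ] ⇒ [ R1 ] ⇒ [ c d ]
  Head ⇒ [ R0 ] ⇒ [ R2 ] ⇒ [ c d ]

[ c d ]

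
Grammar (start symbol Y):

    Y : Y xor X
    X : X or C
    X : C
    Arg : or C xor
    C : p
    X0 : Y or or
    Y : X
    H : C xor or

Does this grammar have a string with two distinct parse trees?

Unambiguous

Only Y, X, C are reachable from Y; ignoring the rest: Y → Y xor X | X  ;  X → X or C | C  — a left-associative chain with C at the bottom. Each string factors uniquely by precedence.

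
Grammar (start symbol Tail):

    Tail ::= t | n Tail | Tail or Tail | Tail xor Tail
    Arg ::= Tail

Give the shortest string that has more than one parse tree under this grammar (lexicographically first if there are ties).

n t or t

length 1: no string has ≥2 trees
length 2: no string has ≥2 trees
length 3: no string has ≥2 trees
length 4: n t or t has 2 parse trees

Two derivations of n t or t:
  Tail ⇒ n Tail ⇒ n Tail or Tail ⇒ n t or Tail ⇒ n t or t
  Tail ⇒ Tail or Tail ⇒ n Tail or Tail ⇒ n t or Tail ⇒ n t or t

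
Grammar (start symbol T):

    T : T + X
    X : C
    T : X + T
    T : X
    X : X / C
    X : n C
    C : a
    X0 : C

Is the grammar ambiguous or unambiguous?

Ambiguous

Witness: a + a

Derivation 1: T ⇒ T + X ⇒ X + X ⇒ C + X ⇒ a + X ⇒ a + C ⇒ a + a
Derivation 2: T ⇒ X + T ⇒ C + T ⇒ a + T ⇒ a + X ⇒ a + C ⇒ a + a

Two distinct leftmost derivations for the same string.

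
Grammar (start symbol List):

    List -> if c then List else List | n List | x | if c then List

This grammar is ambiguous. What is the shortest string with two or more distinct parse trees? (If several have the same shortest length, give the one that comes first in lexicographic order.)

if c then if c then x else x

length 1: no string has ≥2 trees
length 2: no string has ≥2 trees
length 3: no string has ≥2 trees
length 4: no string has ≥2 trees
length 5: no string has ≥2 trees
length 6: no string has ≥2 trees
length 7: no string has ≥2 trees
length 8: no string has ≥2 trees
length 9: if c then if c then x else x has 2 parse trees

Two derivations of if c then if c then x else x:
  List ⇒ if c then List else List ⇒ if c then if c then List else List ⇒ if c then if c then x else List ⇒ if c then if c then x else x
  List ⇒ if c then List ⇒ if c then if c then List else List ⇒ if c then if c then x else List ⇒ if c then if c then x else x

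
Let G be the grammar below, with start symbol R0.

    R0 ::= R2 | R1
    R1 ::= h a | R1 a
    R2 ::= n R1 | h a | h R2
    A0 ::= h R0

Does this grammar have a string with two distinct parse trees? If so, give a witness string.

Witness: h a

Derivation 1: R0 ⇒ R2 ⇒ h a
Derivation 2: R0 ⇒ R1 ⇒ h a

Two distinct leftmost derivations for the same string.

Ambiguous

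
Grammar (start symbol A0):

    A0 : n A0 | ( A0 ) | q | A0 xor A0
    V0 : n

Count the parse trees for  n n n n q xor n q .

Parse trees for n n n n q xor n q:
  [A0 n [A0 n [A0 n [A0 n [A0 [A0 q] xor [A0 n [A0 q]]]]]]]
  [A0 n [A0 n [A0 n [A0 [A0 n [A0 q]] xor [A0 n [A0 q]]]]]]
  [A0 n [A0 n [A0 [A0 n [A0 n [A0 q]]] xor [A0 n [A0 q]]]]]
  [A0 n [A0 [A0 n [A0 n [A0 n [A0 q]]]] xor [A0 n [A0 q]]]]
  [A0 [A0 n [A0 n [A0 n [A0 n [A0 q]]]]] xor [A0 n [A0 q]]]

5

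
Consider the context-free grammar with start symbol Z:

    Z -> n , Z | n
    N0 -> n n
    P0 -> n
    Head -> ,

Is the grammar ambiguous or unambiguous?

Only Z is reachable from Z; ignoring the rest: The reachable grammar is A → atom sep A | atom. Each atom is followed by either the separator (recurse) or end-of-string (stop) — no choice point.

Unambiguous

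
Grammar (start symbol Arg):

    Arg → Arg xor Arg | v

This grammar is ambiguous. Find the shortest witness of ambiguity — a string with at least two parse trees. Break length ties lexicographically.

v xor v xor v

length 1: no string has ≥2 trees
length 3: no string has ≥2 trees
length 5: v xor v xor v has 2 parse trees

Two derivations of v xor v xor v:
  Arg ⇒ Arg xor Arg ⇒ Arg xor Arg xor Arg ⇒ v xor Arg xor Arg ⇒ v xor v xor Arg ⇒ v xor v xor v
  Arg ⇒ Arg xor Arg ⇒ v xor Arg ⇒ v xor Arg xor Arg ⇒ v xor v xor Arg ⇒ v xor v xor v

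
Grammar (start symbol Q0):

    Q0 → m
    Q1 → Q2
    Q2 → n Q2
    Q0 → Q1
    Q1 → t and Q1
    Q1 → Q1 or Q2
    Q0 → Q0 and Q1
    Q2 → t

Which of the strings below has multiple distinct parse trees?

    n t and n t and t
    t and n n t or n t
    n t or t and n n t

t and n n t or n t

n t and n t and t: 1 tree
t and n n t or n t: 3 trees
n t or t and n n t: 1 tree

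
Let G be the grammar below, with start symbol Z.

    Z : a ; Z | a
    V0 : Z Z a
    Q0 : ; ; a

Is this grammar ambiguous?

Unambiguous

(V0, Q0 are unreachable from Z, so their rules don't affect L(Z).) Right-recursive list with a separator: after each atom, whether the separator follows determines the rule. One parse per string.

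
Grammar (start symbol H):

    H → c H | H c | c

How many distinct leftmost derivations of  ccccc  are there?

Parse trees for ccccc (showing first 6 of 16):
  [H c [H c [H c [H c [H c]]]]]
  [H c [H c [H c [H [H c] c]]]]
  [H c [H c [H [H c [H c]] c]]]
  [H c [H c [H [H [H c] c] c]]]
  [H c [H [H c [H c [H c]]] c]]
  [H c [H [H c [H [H c] c]] c]]

16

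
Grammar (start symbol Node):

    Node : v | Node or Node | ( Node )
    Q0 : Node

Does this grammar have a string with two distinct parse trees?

Witness: v or v or v

Derivation 1: Node ⇒ Node or Node ⇒ v or Node ⇒ v or Node or Node ⇒ v or v or Node ⇒ v or v or v
Derivation 2: Node ⇒ Node or Node ⇒ Node or Node or Node ⇒ v or Node or Node ⇒ v or v or Node ⇒ v or v or v

Two distinct leftmost derivations for the same string.

Ambiguous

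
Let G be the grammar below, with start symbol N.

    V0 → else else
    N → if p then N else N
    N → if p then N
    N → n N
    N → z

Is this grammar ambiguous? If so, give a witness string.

Ambiguous

Witness: if p then if p then z else z

Derivation 1: N ⇒ if p then N else N ⇒ if p then if p then N else N ⇒ if p then if p then z else N ⇒ if p then if p then z else z
Derivation 2: N ⇒ if p then N ⇒ if p then if p then N else N ⇒ if p then if p then z else N ⇒ if p then if p then z else z

Two distinct leftmost derivations for the same string.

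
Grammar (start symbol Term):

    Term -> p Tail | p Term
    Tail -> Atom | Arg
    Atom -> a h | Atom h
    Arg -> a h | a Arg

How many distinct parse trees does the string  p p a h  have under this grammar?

Parse trees for p p a h:
  [Term p [Term p [Tail [Atom a h]]]]
  [Term p [Term p [Tail [Arg a h]]]]

2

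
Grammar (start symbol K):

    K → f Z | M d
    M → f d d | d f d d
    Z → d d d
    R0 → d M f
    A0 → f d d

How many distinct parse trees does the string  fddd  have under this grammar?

2

Parse trees for fddd:
  [K f [Z d d d]]
  [K [M f d d] d]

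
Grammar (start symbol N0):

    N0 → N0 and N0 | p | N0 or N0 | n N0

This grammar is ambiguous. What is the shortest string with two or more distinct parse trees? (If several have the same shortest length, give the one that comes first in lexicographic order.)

length 1: no string has ≥2 trees
length 2: no string has ≥2 trees
length 3: no string has ≥2 trees
length 4: n p and p has 2 parse trees

Two derivations of n p and p:
  N0 ⇒ N0 and N0 ⇒ n N0 and N0 ⇒ n p and N0 ⇒ n p and p
  N0 ⇒ n N0 ⇒ n N0 and N0 ⇒ n p and N0 ⇒ n p and p

n p and p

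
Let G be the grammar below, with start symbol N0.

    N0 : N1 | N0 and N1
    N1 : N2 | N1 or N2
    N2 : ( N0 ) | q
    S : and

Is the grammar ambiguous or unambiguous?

(S is unreachable from N0, so its rules don't affect L(N0).) This is a standard precedence ladder (N0 over N1 over N2), with each level left-recursive on its own operator ('and' at N0, 'or' at N1). That structure is LR(1), hence unambiguous.

Unambiguous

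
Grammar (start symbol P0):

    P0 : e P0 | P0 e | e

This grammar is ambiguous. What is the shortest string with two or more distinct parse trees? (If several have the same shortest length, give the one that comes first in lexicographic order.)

e e

length 1: no string has ≥2 trees
length 2: e e has 2 parse trees

Two derivations of e e:
  P0 ⇒ e P0 ⇒ e e
  P0 ⇒ P0 e ⇒ e e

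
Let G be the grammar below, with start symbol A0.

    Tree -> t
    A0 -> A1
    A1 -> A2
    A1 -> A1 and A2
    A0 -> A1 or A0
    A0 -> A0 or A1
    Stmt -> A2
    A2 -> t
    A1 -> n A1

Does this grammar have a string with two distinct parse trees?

Ambiguous

Witness: t or t

Derivation 1: A0 ⇒ A1 or A0 ⇒ A2 or A0 ⇒ t or A0 ⇒ t or A1 ⇒ t or A2 ⇒ t or t
Derivation 2: A0 ⇒ A0 or A1 ⇒ A1 or A1 ⇒ A2 or A1 ⇒ t or A1 ⇒ t or A2 ⇒ t or t

Two distinct leftmost derivations for the same string.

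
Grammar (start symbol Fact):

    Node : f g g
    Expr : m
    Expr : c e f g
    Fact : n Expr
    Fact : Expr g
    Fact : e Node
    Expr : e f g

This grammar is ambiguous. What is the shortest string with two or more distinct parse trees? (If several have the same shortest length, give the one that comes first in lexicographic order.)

length 2: no string has ≥2 trees
length 4: e f g g has 2 parse trees

Two derivations of e f g g:
  Fact ⇒ Expr g ⇒ e f g g
  Fact ⇒ e Node ⇒ e f g g

e f g g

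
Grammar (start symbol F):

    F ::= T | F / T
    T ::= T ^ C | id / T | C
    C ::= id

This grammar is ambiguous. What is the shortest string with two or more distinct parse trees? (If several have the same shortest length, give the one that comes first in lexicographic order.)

length 1: no string has ≥2 trees
length 3: id / id has 2 parse trees

Two derivations of id / id:
  F ⇒ T ⇒ id / T ⇒ id / C ⇒ id / id
  F ⇒ F / T ⇒ T / T ⇒ C / T ⇒ id / T ⇒ id / C ⇒ id / id

id / id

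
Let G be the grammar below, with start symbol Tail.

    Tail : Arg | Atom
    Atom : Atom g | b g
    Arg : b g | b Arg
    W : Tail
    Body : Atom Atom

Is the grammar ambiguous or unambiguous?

Witness: b g

Derivation 1: Tail ⇒ Arg ⇒ b g
Derivation 2: Tail ⇒ Atom ⇒ b g

Two distinct leftmost derivations for the same string.

Ambiguous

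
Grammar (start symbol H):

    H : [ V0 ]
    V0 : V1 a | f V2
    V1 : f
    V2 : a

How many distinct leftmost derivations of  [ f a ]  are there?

Parse trees for [ f a ]:
  [H [ [V0 [V1 f] a] ]]
  [H [ [V0 f [V2 a]] ]]

2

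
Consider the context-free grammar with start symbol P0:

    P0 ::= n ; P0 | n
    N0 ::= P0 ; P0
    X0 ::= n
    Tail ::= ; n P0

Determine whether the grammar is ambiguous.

Unambiguous

Only P0 is reachable from P0; ignoring the rest: The reachable grammar is A → atom sep A | atom. Each atom is followed by either the separator (recurse) or end-of-string (stop) — no choice point.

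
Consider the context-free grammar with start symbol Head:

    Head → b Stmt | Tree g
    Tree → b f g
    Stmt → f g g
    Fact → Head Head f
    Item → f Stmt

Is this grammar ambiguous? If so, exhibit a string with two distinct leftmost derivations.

Witness: b f g g

Derivation 1: Head ⇒ b Stmt ⇒ b f g g
Derivation 2: Head ⇒ Tree g ⇒ b f g g

Two distinct leftmost derivations for the same string.

Ambiguous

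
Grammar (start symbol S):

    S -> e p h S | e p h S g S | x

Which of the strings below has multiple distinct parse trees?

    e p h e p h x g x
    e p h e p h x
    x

e p h e p h x g x: 2 trees
e p h e p h x: 1 tree
x: 1 tree

e p h e p h x g x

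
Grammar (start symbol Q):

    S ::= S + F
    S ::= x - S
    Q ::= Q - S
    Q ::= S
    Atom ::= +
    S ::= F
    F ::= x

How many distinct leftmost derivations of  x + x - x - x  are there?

2

Parse trees for x + x - x - x:
  [Q [Q [S [S [F x]] + [F x]]] - [S x - [S [F x]]]]
  [Q [Q [Q [S [S [F x]] + [F x]]] - [S [F x]]] - [S [F x]]]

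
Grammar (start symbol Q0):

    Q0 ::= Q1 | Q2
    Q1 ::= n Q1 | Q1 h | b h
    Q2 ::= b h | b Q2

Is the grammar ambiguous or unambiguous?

Witness: b h

Derivation 1: Q0 ⇒ Q1 ⇒ b h
Derivation 2: Q0 ⇒ Q2 ⇒ b h

Two distinct leftmost derivations for the same string.

Ambiguous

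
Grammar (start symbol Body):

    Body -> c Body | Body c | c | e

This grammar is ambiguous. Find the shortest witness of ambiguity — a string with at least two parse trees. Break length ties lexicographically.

c c

length 1: no string has ≥2 trees
length 2: c c has 2 parse trees

Two derivations of c c:
  Body ⇒ c Body ⇒ c c
  Body ⇒ Body c ⇒ c c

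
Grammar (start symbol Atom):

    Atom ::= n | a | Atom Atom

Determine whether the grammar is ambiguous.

Ambiguous

Witness: a a a

Derivation 1: Atom ⇒ Atom Atom ⇒ a Atom ⇒ a Atom Atom ⇒ a a Atom ⇒ a a a
Derivation 2: Atom ⇒ Atom Atom ⇒ Atom Atom Atom ⇒ a Atom Atom ⇒ a a Atom ⇒ a a a

Two distinct leftmost derivations for the same string.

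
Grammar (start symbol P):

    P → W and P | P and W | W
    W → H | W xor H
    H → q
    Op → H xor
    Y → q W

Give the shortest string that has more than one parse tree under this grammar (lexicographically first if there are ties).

length 1: no string has ≥2 trees
length 3: q and q has 2 parse trees

Two derivations of q and q:
  P ⇒ W and P ⇒ H and P ⇒ q and P ⇒ q and W ⇒ q and H ⇒ q and q
  P ⇒ P and W ⇒ W and W ⇒ H and W ⇒ q and W ⇒ q and H ⇒ q and q

q and q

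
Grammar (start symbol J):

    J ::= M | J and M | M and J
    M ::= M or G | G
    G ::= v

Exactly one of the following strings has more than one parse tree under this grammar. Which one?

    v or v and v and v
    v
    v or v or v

v or v and v and v: 4 trees
v: 1 tree
v or v or v: 1 tree

v or v and v and v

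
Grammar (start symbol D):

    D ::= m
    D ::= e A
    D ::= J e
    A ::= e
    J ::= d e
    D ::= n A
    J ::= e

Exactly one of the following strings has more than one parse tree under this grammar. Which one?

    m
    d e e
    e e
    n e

m: 1 tree
d e e: 1 tree
e e: 2 trees
n e: 1 tree

e e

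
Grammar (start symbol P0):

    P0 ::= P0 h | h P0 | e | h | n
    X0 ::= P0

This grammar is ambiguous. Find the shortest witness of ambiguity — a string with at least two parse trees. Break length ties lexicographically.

length 1: no string has ≥2 trees
length 2: h h has 2 parse trees

Two derivations of h h:
  P0 ⇒ P0 h ⇒ h h
  P0 ⇒ h P0 ⇒ h h

h h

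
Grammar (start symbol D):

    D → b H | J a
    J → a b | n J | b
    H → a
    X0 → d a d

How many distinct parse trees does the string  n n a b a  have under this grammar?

1

Parse trees for n n a b a:
  [D [J n [J n [J a b]]] a]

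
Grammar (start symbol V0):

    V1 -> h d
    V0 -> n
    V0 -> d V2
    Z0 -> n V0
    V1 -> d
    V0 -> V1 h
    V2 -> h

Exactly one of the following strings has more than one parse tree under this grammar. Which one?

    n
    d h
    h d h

d h

n: 1 tree
d h: 2 trees
h d h: 1 tree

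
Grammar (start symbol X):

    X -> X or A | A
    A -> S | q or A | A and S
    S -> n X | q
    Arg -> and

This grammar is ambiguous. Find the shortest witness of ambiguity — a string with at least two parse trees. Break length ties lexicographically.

q or q

length 1: no string has ≥2 trees
length 2: no string has ≥2 trees
length 3: q or q has 2 parse trees

Two derivations of q or q:
  X ⇒ X or A ⇒ A or A ⇒ S or A ⇒ q or A ⇒ q or S ⇒ q or q
  X ⇒ A ⇒ q or A ⇒ q or S ⇒ q or q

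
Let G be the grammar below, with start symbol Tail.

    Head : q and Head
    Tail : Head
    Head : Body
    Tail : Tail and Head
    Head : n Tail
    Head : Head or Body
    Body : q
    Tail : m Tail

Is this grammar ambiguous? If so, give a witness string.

Ambiguous

Witness: q and q

Derivation 1: Tail ⇒ Head ⇒ q and Head ⇒ q and Body ⇒ q and q
Derivation 2: Tail ⇒ Tail and Head ⇒ Head and Head ⇒ Body and Head ⇒ q and Head ⇒ q and Body ⇒ q and q

Two distinct leftmost derivations for the same string.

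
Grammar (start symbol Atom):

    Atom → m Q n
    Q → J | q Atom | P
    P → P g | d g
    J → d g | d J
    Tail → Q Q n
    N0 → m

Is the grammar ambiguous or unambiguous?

Ambiguous

Witness: m d g n

Derivation 1: Atom ⇒ m Q n ⇒ m J n ⇒ m d g n
Derivation 2: Atom ⇒ m Q n ⇒ m P n ⇒ m d g n

Two distinct leftmost derivations for the same string.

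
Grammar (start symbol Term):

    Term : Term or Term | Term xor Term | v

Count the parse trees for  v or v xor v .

2

Parse trees for v or v xor v:
  [Term [Term v] or [Term [Term v] xor [Term v]]]
  [Term [Term [Term v] or [Term v]] xor [Term v]]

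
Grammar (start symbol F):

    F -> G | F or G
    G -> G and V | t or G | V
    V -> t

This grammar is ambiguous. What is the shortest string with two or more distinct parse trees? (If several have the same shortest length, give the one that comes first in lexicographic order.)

length 1: no string has ≥2 trees
length 3: t or t has 2 parse trees

Two derivations of t or t:
  F ⇒ G ⇒ t or G ⇒ t or V ⇒ t or t
  F ⇒ F or G ⇒ G or G ⇒ V or G ⇒ t or G ⇒ t or V ⇒ t or t

t or t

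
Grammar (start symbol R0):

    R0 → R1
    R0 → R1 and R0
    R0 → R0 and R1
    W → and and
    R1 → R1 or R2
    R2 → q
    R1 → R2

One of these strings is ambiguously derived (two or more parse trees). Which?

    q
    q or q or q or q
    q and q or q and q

q and q or q and q

q: 1 tree
q or q or q or q: 1 tree
q and q or q and q: 4 trees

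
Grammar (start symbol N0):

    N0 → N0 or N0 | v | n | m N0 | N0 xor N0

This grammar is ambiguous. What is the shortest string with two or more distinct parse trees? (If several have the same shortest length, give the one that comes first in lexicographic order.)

m n or n

length 1: no string has ≥2 trees
length 2: no string has ≥2 trees
length 3: no string has ≥2 trees
length 4: m n or n has 2 parse trees

Two derivations of m n or n:
  N0 ⇒ N0 or N0 ⇒ m N0 or N0 ⇒ m n or N0 ⇒ m n or n
  N0 ⇒ m N0 ⇒ m N0 or N0 ⇒ m n or N0 ⇒ m n or n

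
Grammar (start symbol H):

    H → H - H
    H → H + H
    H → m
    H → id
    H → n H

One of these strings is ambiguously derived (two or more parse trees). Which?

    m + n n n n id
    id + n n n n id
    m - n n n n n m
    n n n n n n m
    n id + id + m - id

m + n n n n id: 1 tree
id + n n n n id: 1 tree
m - n n n n n m: 1 tree
n n n n n n m: 1 tree
n id + id + m - id: 14 trees

n id + id + m - id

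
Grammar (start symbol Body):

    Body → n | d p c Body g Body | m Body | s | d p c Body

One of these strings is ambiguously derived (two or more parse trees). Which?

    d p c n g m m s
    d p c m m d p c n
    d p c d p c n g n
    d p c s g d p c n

d p c d p c n g n

d p c n g m m s: 1 tree
d p c m m d p c n: 1 tree
d p c d p c n g n: 2 trees
d p c s g d p c n: 1 tree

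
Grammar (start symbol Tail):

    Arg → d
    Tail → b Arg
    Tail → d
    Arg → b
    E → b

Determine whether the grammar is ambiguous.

Unambiguous

(E is unreachable from Tail, so its rules don't affect L(Tail).) Each reachable nonterminal has at most one production per leading terminal, and all productions are right-linear; the derivation is determined token-by-token.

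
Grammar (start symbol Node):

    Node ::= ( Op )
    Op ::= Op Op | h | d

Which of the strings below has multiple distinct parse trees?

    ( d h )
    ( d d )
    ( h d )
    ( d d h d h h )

( d h ): 1 tree
( d d ): 1 tree
( h d ): 1 tree
( d d h d h h ): 42 trees

( d d h d h h )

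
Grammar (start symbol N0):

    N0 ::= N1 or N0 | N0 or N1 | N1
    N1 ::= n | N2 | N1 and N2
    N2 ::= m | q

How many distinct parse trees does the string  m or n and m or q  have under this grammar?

4

Parse trees for m or n and m or q:
  [N0 [N1 [N2 m]] or [N0 [N1 [N1 n] and [N2 m]] or [N0 [N1 [N2 q]]]]]
  [N0 [N1 [N2 m]] or [N0 [N0 [N1 [N1 n] and [N2 m]]] or [N1 [N2 q]]]]
  [N0 [N0 [N1 [N2 m]] or [N0 [N1 [N1 n] and [N2 m]]]] or [N1 [N2 q]]]
  [N0 [N0 [N0 [N1 [N2 m]]] or [N1 [N1 n] and [N2 m]]] or [N1 [N2 q]]]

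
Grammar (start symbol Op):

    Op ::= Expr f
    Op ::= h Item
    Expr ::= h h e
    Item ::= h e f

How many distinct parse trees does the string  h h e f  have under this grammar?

Parse trees for h h e f:
  [Op [Expr h h e] f]
  [Op h [Item h e f]]

2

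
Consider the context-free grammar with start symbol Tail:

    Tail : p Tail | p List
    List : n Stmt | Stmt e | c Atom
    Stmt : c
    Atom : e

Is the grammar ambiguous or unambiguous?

Ambiguous

Witness: p c e

Derivation 1: Tail ⇒ p List ⇒ p Stmt e ⇒ p c e
Derivation 2: Tail ⇒ p List ⇒ p c Atom ⇒ p c e

Two distinct leftmost derivations for the same string.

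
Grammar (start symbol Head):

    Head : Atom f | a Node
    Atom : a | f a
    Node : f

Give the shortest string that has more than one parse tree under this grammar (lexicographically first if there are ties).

a f

length 2: a f has 2 parse trees

Two derivations of a f:
  Head ⇒ Atom f ⇒ a f
  Head ⇒ a Node ⇒ a f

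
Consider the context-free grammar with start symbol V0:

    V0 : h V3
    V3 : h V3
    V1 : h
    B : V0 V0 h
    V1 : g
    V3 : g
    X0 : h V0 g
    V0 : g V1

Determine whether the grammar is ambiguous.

Unambiguous

(X0, B are unreachable from V0, so their rules don't affect L(V0).) The reachable rules are right-linear with at most one rule per (nonterminal, next-terminal) pair. Each input token forces the next rule, so parsing is deterministic.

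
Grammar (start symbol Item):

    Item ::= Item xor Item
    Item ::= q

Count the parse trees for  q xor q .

Parse trees for q xor q:
  [Item [Item q] xor [Item q]]

1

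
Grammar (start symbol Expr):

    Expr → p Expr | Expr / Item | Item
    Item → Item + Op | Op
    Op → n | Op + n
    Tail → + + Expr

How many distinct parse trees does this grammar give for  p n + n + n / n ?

8

Parse trees for p n + n + n / n:
  [Expr p [Expr [Expr [Item [Item [Op n]] + [Op [Op n] + n]]] / [Item [Op n]]]]
  [Expr p [Expr [Expr [Item [Item [Item [Op n]] + [Op n]] + [Op n]]] / [Item [Op n]]]]
  [Expr p [Expr [Expr [Item [Item [Op [Op n] + n]] + [Op n]]] / [Item [Op n]]]]
  [Expr p [Expr [Expr [Item [Op [Op [Op n] + n] + n]]] / [Item [Op n]]]]
  [Expr [Expr p [Expr [Item [Item [Op n]] + [Op [Op n] + n]]]] / [Item [Op n]]]
  [Expr [Expr p [Expr [Item [Item [Item [Op n]] + [Op n]] + [Op n]]]] / [Item [Op n]]]
  [Expr [Expr p [Expr [Item [Item [Op [Op n] + n]] + [Op n]]]] / [Item [Op n]]]
  [Expr [Expr p [Expr [Item [Op [Op [Op n] + n] + n]]]] / [Item [Op n]]]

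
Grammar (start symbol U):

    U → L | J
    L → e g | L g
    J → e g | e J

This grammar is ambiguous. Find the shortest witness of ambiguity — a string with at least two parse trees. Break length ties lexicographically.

length 2: e g has 2 parse trees

Two derivations of e g:
  U ⇒ L ⇒ e g
  U ⇒ J ⇒ e g

e g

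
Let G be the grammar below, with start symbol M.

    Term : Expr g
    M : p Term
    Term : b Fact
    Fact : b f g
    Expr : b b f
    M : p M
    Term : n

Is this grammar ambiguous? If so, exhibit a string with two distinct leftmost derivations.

Ambiguous

Witness: p b b f g

Derivation 1: M ⇒ p Term ⇒ p Expr g ⇒ p b b f g
Derivation 2: M ⇒ p Term ⇒ p b Fact ⇒ p b b f g

Two distinct leftmost derivations for the same string.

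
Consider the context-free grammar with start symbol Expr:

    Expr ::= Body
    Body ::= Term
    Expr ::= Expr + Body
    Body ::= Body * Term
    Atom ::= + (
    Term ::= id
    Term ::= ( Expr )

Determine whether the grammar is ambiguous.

(Atom is unreachable from Expr, so its rules don't affect L(Expr).) Expr → Expr + Body | Body  ;  Body → Body * Term | Term  — a left-associative chain with Term at the bottom. Each string factors uniquely by precedence.

Unambiguous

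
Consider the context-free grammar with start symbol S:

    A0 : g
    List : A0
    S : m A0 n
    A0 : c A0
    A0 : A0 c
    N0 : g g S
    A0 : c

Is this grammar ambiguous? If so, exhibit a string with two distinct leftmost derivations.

Witness: m c c n

Derivation 1: S ⇒ m A0 n ⇒ m c A0 n ⇒ m c c n
Derivation 2: S ⇒ m A0 n ⇒ m A0 c n ⇒ m c c n

Two distinct leftmost derivations for the same string.

Ambiguous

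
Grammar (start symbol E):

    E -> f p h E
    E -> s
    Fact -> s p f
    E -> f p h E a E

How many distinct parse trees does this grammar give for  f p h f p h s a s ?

Parse trees for f p h f p h s a s:
  [E f p h [E f p h [E s] a [E s]]]
  [E f p h [E f p h [E s]] a [E s]]

2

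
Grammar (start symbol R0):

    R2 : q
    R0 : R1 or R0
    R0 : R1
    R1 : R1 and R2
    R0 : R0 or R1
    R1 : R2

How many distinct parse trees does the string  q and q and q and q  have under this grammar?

Parse trees for q and q and q and q:
  [R0 [R1 [R1 [R1 [R1 [R2 q]] and [R2 q]] and [R2 q]] and [R2 q]]]

1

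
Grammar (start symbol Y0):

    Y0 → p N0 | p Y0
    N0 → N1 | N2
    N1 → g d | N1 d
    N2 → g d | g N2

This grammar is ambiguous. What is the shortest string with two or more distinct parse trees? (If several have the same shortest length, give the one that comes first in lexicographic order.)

p g d

length 3: p g d has 2 parse trees

Two derivations of p g d:
  Y0 ⇒ p N0 ⇒ p N1 ⇒ p g d
  Y0 ⇒ p N0 ⇒ p N2 ⇒ p g d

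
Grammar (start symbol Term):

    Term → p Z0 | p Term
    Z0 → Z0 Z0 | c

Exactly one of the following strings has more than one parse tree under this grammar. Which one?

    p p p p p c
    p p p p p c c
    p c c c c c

p c c c c c

p p p p p c: 1 tree
p p p p p c c: 1 tree
p c c c c c: 14 trees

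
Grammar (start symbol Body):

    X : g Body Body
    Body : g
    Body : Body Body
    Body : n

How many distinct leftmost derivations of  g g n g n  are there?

14

Parse trees for g g n g n (showing first 6 of 14):
  [Body [Body g] [Body [Body g] [Body [Body n] [Body [Body g] [Body n]]]]]
  [Body [Body g] [Body [Body g] [Body [Body [Body n] [Body g]] [Body n]]]]
  [Body [Body g] [Body [Body [Body g] [Body n]] [Body [Body g] [Body n]]]]
  [Body [Body g] [Body [Body [Body g] [Body [Body n] [Body g]]] [Body n]]]
  [Body [Body g] [Body [Body [Body [Body g] [Body n]] [Body g]] [Body n]]]
  [Body [Body [Body g] [Body g]] [Body [Body n] [Body [Body g] [Body n]]]]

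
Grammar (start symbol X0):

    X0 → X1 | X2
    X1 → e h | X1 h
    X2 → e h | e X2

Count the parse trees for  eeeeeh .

1

Parse trees for eeeeeh:
  [X0 [X2 e [X2 e [X2 e [X2 e [X2 e h]]]]]]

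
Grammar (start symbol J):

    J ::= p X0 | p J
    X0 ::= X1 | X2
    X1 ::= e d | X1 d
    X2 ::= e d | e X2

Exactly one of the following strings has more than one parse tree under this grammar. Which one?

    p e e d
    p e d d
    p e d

p e d

p e e d: 1 tree
p e d d: 1 tree
p e d: 2 trees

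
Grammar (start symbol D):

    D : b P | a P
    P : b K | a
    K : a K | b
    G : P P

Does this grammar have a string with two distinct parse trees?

(G is unreachable from D, so its rules don't affect L(D).) Restricted to the reachable nonterminals, every rule has the form A → t or A → t B, and no two rules for the same A share a first terminal. The grammar encodes a DFA — one run per string.

Unambiguous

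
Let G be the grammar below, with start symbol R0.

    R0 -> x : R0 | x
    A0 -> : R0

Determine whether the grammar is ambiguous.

Only R0 is reachable from R0; ignoring the rest: The reachable grammar is A → atom sep A | atom. Each atom is followed by either the separator (recurse) or end-of-string (stop) — no choice point.

Unambiguous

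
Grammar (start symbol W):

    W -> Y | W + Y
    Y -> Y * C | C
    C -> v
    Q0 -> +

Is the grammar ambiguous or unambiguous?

(Q0 is unreachable from W, so its rules don't affect L(W).) W → W + Y | Y  ;  Y → Y * C | C  — a left-associative chain with C at the bottom. Each string factors uniquely by precedence.

Unambiguous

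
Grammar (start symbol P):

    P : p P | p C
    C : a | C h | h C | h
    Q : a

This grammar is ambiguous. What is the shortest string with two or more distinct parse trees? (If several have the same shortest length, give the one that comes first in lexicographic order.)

p h h

length 2: no string has ≥2 trees
length 3: p h h has 2 parse trees

Two derivations of p h h:
  P ⇒ p C ⇒ p C h ⇒ p h h
  P ⇒ p C ⇒ p h C ⇒ p h h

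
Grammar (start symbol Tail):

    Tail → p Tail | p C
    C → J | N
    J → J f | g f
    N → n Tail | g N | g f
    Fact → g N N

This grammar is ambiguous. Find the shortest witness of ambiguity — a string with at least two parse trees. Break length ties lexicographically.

length 3: p g f has 2 parse trees

Two derivations of p g f:
  Tail ⇒ p C ⇒ p J ⇒ p g f
  Tail ⇒ p C ⇒ p N ⇒ p g f

p g f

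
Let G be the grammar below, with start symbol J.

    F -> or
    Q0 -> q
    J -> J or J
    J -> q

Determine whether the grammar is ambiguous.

Witness: q or q or q

Derivation 1: J ⇒ J or J ⇒ J or J or J ⇒ q or J or J ⇒ q or q or J ⇒ q or q or q
Derivation 2: J ⇒ J or J ⇒ q or J ⇒ q or J or J ⇒ q or q or J ⇒ q or q or q

Two distinct leftmost derivations for the same string.

Ambiguous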